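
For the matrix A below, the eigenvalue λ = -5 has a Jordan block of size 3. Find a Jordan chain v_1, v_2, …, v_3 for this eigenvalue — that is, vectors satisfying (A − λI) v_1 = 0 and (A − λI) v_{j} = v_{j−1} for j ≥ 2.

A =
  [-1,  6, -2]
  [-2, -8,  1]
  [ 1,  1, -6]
A Jordan chain for λ = -5 of length 3:
v_1 = (2, -1, 1)ᵀ
v_2 = (4, -2, 1)ᵀ
v_3 = (1, 0, 0)ᵀ

Let N = A − (-5)·I. We want v_3 with N^3 v_3 = 0 but N^2 v_3 ≠ 0; then v_{j-1} := N · v_j for j = 3, …, 2.

Pick v_3 = (1, 0, 0)ᵀ.
Then v_2 = N · v_3 = (4, -2, 1)ᵀ.
Then v_1 = N · v_2 = (2, -1, 1)ᵀ.

Sanity check: (A − (-5)·I) v_1 = (0, 0, 0)ᵀ = 0. ✓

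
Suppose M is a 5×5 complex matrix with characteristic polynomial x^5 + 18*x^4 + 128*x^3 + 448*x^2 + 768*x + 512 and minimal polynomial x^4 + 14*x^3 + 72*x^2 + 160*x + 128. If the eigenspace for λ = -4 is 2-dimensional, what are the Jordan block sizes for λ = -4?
Block sizes for λ = -4: [3, 1]

Step 1 — from the characteristic polynomial, algebraic multiplicity of λ = -4 is 4. From dim ker(M − (-4)·I) = 2, there are exactly 2 Jordan blocks for λ = -4.
Step 2 — from the minimal polynomial, the factor (x + 4)^3 tells us the largest block for λ = -4 has size 3.
Step 3 — with total size 4, 2 blocks, and largest block 3, the block sizes (in nonincreasing order) are [3, 1].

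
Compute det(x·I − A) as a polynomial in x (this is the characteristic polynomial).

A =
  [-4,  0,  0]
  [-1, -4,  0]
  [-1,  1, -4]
x^3 + 12*x^2 + 48*x + 64

Expanding det(x·I − A) (e.g. by cofactor expansion or by noting that A is similar to its Jordan form J, which has the same characteristic polynomial as A) gives
  χ_A(x) = x^3 + 12*x^2 + 48*x + 64
which factors as (x + 4)^3. The eigenvalues (with algebraic multiplicities) are λ = -4 with multiplicity 3.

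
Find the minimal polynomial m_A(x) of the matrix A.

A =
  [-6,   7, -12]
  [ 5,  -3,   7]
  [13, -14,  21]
x^3 - 12*x^2 + 48*x - 64

The characteristic polynomial is χ_A(x) = (x - 4)^3, so the eigenvalues are known. The minimal polynomial is
  m_A(x) = Π_λ (x − λ)^{k_λ}
where k_λ is the size of the *largest* Jordan block for λ (equivalently, the smallest k with (A − λI)^k v = 0 for every generalised eigenvector v of λ).

  λ = 4: largest Jordan block has size 3, contributing (x − 4)^3

So m_A(x) = (x - 4)^3 = x^3 - 12*x^2 + 48*x - 64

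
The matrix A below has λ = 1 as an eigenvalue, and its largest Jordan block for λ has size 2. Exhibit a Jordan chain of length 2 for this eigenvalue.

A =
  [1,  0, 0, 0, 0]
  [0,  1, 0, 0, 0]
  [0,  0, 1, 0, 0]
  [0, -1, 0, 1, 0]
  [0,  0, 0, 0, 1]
A Jordan chain for λ = 1 of length 2:
v_1 = (0, 0, 0, -1, 0)ᵀ
v_2 = (0, 1, 0, 0, 0)ᵀ

Let N = A − (1)·I. We want v_2 with N^2 v_2 = 0 but N^1 v_2 ≠ 0; then v_{j-1} := N · v_j for j = 2, …, 2.

Pick v_2 = (0, 1, 0, 0, 0)ᵀ.
Then v_1 = N · v_2 = (0, 0, 0, -1, 0)ᵀ.

Sanity check: (A − (1)·I) v_1 = (0, 0, 0, 0, 0)ᵀ = 0. ✓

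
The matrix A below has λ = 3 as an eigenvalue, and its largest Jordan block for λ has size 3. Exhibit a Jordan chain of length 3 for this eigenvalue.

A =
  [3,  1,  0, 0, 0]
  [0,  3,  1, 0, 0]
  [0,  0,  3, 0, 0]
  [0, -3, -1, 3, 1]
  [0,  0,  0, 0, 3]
A Jordan chain for λ = 3 of length 3:
v_1 = (1, 0, 0, -3, 0)ᵀ
v_2 = (0, 1, 0, -1, 0)ᵀ
v_3 = (0, 0, 1, 0, 0)ᵀ

Let N = A − (3)·I. We want v_3 with N^3 v_3 = 0 but N^2 v_3 ≠ 0; then v_{j-1} := N · v_j for j = 3, …, 2.

Pick v_3 = (0, 0, 1, 0, 0)ᵀ.
Then v_2 = N · v_3 = (0, 1, 0, -1, 0)ᵀ.
Then v_1 = N · v_2 = (1, 0, 0, -3, 0)ᵀ.

Sanity check: (A − (3)·I) v_1 = (0, 0, 0, 0, 0)ᵀ = 0. ✓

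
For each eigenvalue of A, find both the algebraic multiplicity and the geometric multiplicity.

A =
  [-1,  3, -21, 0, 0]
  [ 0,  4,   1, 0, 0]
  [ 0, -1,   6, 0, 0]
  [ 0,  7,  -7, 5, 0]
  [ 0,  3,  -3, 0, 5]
λ = -1: alg = 1, geom = 1; λ = 5: alg = 4, geom = 3

Step 1 — factor the characteristic polynomial to read off the algebraic multiplicities:
  χ_A(x) = (x - 5)^4*(x + 1)

Step 2 — compute geometric multiplicities via the rank-nullity identity g(λ) = n − rank(A − λI):
  rank(A − (-1)·I) = 4, so dim ker(A − (-1)·I) = n − 4 = 1
  rank(A − (5)·I) = 2, so dim ker(A − (5)·I) = n − 2 = 3

Summary:
  λ = -1: algebraic multiplicity = 1, geometric multiplicity = 1
  λ = 5: algebraic multiplicity = 4, geometric multiplicity = 3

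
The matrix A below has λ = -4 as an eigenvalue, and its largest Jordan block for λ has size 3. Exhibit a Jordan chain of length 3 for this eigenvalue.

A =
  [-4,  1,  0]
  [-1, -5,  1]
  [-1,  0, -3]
A Jordan chain for λ = -4 of length 3:
v_1 = (-1, 0, -1)ᵀ
v_2 = (0, -1, -1)ᵀ
v_3 = (1, 0, 0)ᵀ

Let N = A − (-4)·I. We want v_3 with N^3 v_3 = 0 but N^2 v_3 ≠ 0; then v_{j-1} := N · v_j for j = 3, …, 2.

Pick v_3 = (1, 0, 0)ᵀ.
Then v_2 = N · v_3 = (0, -1, -1)ᵀ.
Then v_1 = N · v_2 = (-1, 0, -1)ᵀ.

Sanity check: (A − (-4)·I) v_1 = (0, 0, 0)ᵀ = 0. ✓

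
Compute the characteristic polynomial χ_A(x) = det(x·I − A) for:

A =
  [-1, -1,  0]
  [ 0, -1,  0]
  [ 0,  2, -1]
x^3 + 3*x^2 + 3*x + 1

Expanding det(x·I − A) (e.g. by cofactor expansion or by noting that A is similar to its Jordan form J, which has the same characteristic polynomial as A) gives
  χ_A(x) = x^3 + 3*x^2 + 3*x + 1
which factors as (x + 1)^3. The eigenvalues (with algebraic multiplicities) are λ = -1 with multiplicity 3.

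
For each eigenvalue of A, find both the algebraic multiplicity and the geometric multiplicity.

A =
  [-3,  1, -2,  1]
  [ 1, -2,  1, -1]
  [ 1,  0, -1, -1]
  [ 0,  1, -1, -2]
λ = -2: alg = 4, geom = 2

Step 1 — factor the characteristic polynomial to read off the algebraic multiplicities:
  χ_A(x) = (x + 2)^4

Step 2 — compute geometric multiplicities via the rank-nullity identity g(λ) = n − rank(A − λI):
  rank(A − (-2)·I) = 2, so dim ker(A − (-2)·I) = n − 2 = 2

Summary:
  λ = -2: algebraic multiplicity = 4, geometric multiplicity = 2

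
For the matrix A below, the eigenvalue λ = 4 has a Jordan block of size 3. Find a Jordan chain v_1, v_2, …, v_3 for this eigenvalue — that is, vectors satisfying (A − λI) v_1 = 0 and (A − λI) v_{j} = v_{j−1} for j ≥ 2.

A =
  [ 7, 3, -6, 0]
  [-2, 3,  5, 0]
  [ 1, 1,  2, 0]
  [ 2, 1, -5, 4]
A Jordan chain for λ = 4 of length 3:
v_1 = (-3, 1, -1, -1)ᵀ
v_2 = (3, -2, 1, 2)ᵀ
v_3 = (1, 0, 0, 0)ᵀ

Let N = A − (4)·I. We want v_3 with N^3 v_3 = 0 but N^2 v_3 ≠ 0; then v_{j-1} := N · v_j for j = 3, …, 2.

Pick v_3 = (1, 0, 0, 0)ᵀ.
Then v_2 = N · v_3 = (3, -2, 1, 2)ᵀ.
Then v_1 = N · v_2 = (-3, 1, -1, -1)ᵀ.

Sanity check: (A − (4)·I) v_1 = (0, 0, 0, 0)ᵀ = 0. ✓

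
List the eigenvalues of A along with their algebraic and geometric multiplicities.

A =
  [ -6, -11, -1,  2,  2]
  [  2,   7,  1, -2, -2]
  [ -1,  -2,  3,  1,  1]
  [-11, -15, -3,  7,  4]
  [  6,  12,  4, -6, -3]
λ = -4: alg = 1, geom = 1; λ = 3: alg = 4, geom = 2

Step 1 — factor the characteristic polynomial to read off the algebraic multiplicities:
  χ_A(x) = (x - 3)^4*(x + 4)

Step 2 — compute geometric multiplicities via the rank-nullity identity g(λ) = n − rank(A − λI):
  rank(A − (-4)·I) = 4, so dim ker(A − (-4)·I) = n − 4 = 1
  rank(A − (3)·I) = 3, so dim ker(A − (3)·I) = n − 3 = 2

Summary:
  λ = -4: algebraic multiplicity = 1, geometric multiplicity = 1
  λ = 3: algebraic multiplicity = 4, geometric multiplicity = 2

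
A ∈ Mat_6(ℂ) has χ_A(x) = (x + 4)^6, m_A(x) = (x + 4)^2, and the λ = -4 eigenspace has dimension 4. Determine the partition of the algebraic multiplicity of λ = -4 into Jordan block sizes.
Block sizes for λ = -4: [2, 2, 1, 1]

Step 1 — from the characteristic polynomial, algebraic multiplicity of λ = -4 is 6. From dim ker(A − (-4)·I) = 4, there are exactly 4 Jordan blocks for λ = -4.
Step 2 — from the minimal polynomial, the factor (x + 4)^2 tells us the largest block for λ = -4 has size 2.
Step 3 — with total size 6, 4 blocks, and largest block 2, the block sizes (in nonincreasing order) are [2, 2, 1, 1].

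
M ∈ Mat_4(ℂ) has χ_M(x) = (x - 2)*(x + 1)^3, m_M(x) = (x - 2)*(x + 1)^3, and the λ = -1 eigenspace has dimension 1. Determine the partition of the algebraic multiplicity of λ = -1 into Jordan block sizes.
Block sizes for λ = -1: [3]

Step 1 — from the characteristic polynomial, algebraic multiplicity of λ = -1 is 3. From dim ker(M − (-1)·I) = 1, there are exactly 1 Jordan blocks for λ = -1.
Step 2 — from the minimal polynomial, the factor (x + 1)^3 tells us the largest block for λ = -1 has size 3.
Step 3 — with total size 3, 1 blocks, and largest block 3, the block sizes (in nonincreasing order) are [3].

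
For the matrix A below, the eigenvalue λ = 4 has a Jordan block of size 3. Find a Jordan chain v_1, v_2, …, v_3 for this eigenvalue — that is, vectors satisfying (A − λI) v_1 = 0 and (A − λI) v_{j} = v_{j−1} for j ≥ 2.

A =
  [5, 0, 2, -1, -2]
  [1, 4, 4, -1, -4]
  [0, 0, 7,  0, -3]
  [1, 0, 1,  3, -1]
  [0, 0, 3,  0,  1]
A Jordan chain for λ = 4 of length 3:
v_1 = (1, 1, 0, 1, 0)ᵀ
v_2 = (2, 4, 3, 1, 3)ᵀ
v_3 = (0, 0, 1, 0, 0)ᵀ

Let N = A − (4)·I. We want v_3 with N^3 v_3 = 0 but N^2 v_3 ≠ 0; then v_{j-1} := N · v_j for j = 3, …, 2.

Pick v_3 = (0, 0, 1, 0, 0)ᵀ.
Then v_2 = N · v_3 = (2, 4, 3, 1, 3)ᵀ.
Then v_1 = N · v_2 = (1, 1, 0, 1, 0)ᵀ.

Sanity check: (A − (4)·I) v_1 = (0, 0, 0, 0, 0)ᵀ = 0. ✓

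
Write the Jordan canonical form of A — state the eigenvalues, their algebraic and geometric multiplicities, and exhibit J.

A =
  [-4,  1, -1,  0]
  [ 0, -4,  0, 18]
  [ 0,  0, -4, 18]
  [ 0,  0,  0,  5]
J_2(-4) ⊕ J_1(-4) ⊕ J_1(5)

The characteristic polynomial is
  det(x·I − A) = x^4 + 7*x^3 - 12*x^2 - 176*x - 320 = (x - 5)*(x + 4)^3

Eigenvalues and multiplicities (the geometric multiplicity of λ is n − rank(A − λI), which equals the number of Jordan blocks for λ):
  λ = -4: algebraic multiplicity = 3, geometric multiplicity = 2
  λ = 5: algebraic multiplicity = 1, geometric multiplicity = 1

Determining the block sizes for each eigenvalue:
  λ = -4: 2 blocks summing to 3 forces exactly one block of size 2 and the rest size 1 → block sizes [2, 1]
  λ = 5: one block (gm = 1), so the single block has size am = 1 → block sizes [1]

Assembling the blocks gives a Jordan form
J =
  [-4,  1,  0, 0]
  [ 0, -4,  0, 0]
  [ 0,  0, -4, 0]
  [ 0,  0,  0, 5]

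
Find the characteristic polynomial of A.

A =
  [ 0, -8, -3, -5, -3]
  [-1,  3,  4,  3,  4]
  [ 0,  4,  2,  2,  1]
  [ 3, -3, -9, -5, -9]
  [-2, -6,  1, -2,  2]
x^5 - 2*x^4 - 2*x^3 + 8*x^2 - 7*x + 2

Expanding det(x·I − A) (e.g. by cofactor expansion or by noting that A is similar to its Jordan form J, which has the same characteristic polynomial as A) gives
  χ_A(x) = x^5 - 2*x^4 - 2*x^3 + 8*x^2 - 7*x + 2
which factors as (x - 1)^4*(x + 2). The eigenvalues (with algebraic multiplicities) are λ = -2 with multiplicity 1, λ = 1 with multiplicity 4.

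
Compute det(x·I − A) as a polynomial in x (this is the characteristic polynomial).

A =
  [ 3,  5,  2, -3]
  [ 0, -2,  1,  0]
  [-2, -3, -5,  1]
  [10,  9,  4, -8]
x^4 + 12*x^3 + 54*x^2 + 108*x + 81

Expanding det(x·I − A) (e.g. by cofactor expansion or by noting that A is similar to its Jordan form J, which has the same characteristic polynomial as A) gives
  χ_A(x) = x^4 + 12*x^3 + 54*x^2 + 108*x + 81
which factors as (x + 3)^4. The eigenvalues (with algebraic multiplicities) are λ = -3 with multiplicity 4.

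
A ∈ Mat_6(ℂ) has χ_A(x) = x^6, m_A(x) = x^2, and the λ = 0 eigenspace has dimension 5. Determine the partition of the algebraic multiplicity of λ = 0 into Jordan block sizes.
Block sizes for λ = 0: [2, 1, 1, 1, 1]

Step 1 — from the characteristic polynomial, algebraic multiplicity of λ = 0 is 6. From dim ker(A − (0)·I) = 5, there are exactly 5 Jordan blocks for λ = 0.
Step 2 — from the minimal polynomial, the factor (x − 0)^2 tells us the largest block for λ = 0 has size 2.
Step 3 — with total size 6, 5 blocks, and largest block 2, the block sizes (in nonincreasing order) are [2, 1, 1, 1, 1].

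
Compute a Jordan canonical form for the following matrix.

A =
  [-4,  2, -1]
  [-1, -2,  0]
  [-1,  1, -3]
J_3(-3)

The characteristic polynomial is
  det(x·I − A) = x^3 + 9*x^2 + 27*x + 27 = (x + 3)^3

Eigenvalues and multiplicities (the geometric multiplicity of λ is n − rank(A − λI), which equals the number of Jordan blocks for λ):
  λ = -3: algebraic multiplicity = 3, geometric multiplicity = 1

Determining the block sizes for each eigenvalue:
  λ = -3: one block (gm = 1), so the single block has size am = 3 → block sizes [3]

Assembling the blocks gives a Jordan form
J =
  [-3,  1,  0]
  [ 0, -3,  1]
  [ 0,  0, -3]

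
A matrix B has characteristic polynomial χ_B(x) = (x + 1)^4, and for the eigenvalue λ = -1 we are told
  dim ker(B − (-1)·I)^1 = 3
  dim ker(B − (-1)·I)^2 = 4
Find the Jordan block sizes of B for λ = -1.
Block sizes for λ = -1: [2, 1, 1]

From the dimensions of kernels of powers, the number of Jordan blocks of size at least j is d_j − d_{j−1} where d_j = dim ker(N^j) (with d_0 = 0). Computing the differences gives [3, 1].
The number of blocks of size exactly k is (#blocks of size ≥ k) − (#blocks of size ≥ k + 1), so the partition is: 2 block(s) of size 1, 1 block(s) of size 2.
In nonincreasing order the block sizes are [2, 1, 1].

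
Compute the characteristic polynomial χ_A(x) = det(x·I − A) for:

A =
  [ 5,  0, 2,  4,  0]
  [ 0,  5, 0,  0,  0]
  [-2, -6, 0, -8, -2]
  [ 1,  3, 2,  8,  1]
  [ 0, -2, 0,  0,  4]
x^5 - 22*x^4 + 193*x^3 - 844*x^2 + 1840*x - 1600

Expanding det(x·I − A) (e.g. by cofactor expansion or by noting that A is similar to its Jordan form J, which has the same characteristic polynomial as A) gives
  χ_A(x) = x^5 - 22*x^4 + 193*x^3 - 844*x^2 + 1840*x - 1600
which factors as (x - 5)^2*(x - 4)^3. The eigenvalues (with algebraic multiplicities) are λ = 4 with multiplicity 3, λ = 5 with multiplicity 2.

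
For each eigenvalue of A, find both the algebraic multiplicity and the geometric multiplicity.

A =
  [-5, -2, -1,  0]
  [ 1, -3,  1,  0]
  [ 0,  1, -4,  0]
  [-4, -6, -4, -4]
λ = -4: alg = 4, geom = 2

Step 1 — factor the characteristic polynomial to read off the algebraic multiplicities:
  χ_A(x) = (x + 4)^4

Step 2 — compute geometric multiplicities via the rank-nullity identity g(λ) = n − rank(A − λI):
  rank(A − (-4)·I) = 2, so dim ker(A − (-4)·I) = n − 2 = 2

Summary:
  λ = -4: algebraic multiplicity = 4, geometric multiplicity = 2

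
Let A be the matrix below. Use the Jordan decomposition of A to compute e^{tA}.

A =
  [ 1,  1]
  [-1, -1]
e^{tA} =
  [t + 1, t]
  [-t, 1 - t]

Strategy: write A = P · J · P⁻¹ where J is a Jordan canonical form, so e^{tA} = P · e^{tJ} · P⁻¹, and e^{tJ} can be computed block-by-block.

A has Jordan form
J =
  [0, 1]
  [0, 0]
(up to reordering of blocks).

Per-block formulas:
  For a 2×2 Jordan block J_2(0): exp(t · J_2(0)) = e^(0t)·(I + t·N), where N is the 2×2 nilpotent shift.

After assembling e^{tJ} and conjugating by P, we get:

e^{tA} =
  [t + 1, t]
  [-t, 1 - t]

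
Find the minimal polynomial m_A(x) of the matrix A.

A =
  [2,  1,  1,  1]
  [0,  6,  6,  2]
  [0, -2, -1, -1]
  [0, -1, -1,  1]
x^3 - 6*x^2 + 12*x - 8

The characteristic polynomial is χ_A(x) = (x - 2)^4, so the eigenvalues are known. The minimal polynomial is
  m_A(x) = Π_λ (x − λ)^{k_λ}
where k_λ is the size of the *largest* Jordan block for λ (equivalently, the smallest k with (A − λI)^k v = 0 for every generalised eigenvector v of λ).

  λ = 2: largest Jordan block has size 3, contributing (x − 2)^3

So m_A(x) = (x - 2)^3 = x^3 - 6*x^2 + 12*x - 8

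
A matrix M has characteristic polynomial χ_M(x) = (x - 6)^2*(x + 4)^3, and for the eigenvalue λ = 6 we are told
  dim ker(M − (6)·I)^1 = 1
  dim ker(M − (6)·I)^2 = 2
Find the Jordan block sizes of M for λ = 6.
Block sizes for λ = 6: [2]

From the dimensions of kernels of powers, the number of Jordan blocks of size at least j is d_j − d_{j−1} where d_j = dim ker(N^j) (with d_0 = 0). Computing the differences gives [1, 1].
The number of blocks of size exactly k is (#blocks of size ≥ k) − (#blocks of size ≥ k + 1), so the partition is: 1 block(s) of size 2.
In nonincreasing order the block sizes are [2].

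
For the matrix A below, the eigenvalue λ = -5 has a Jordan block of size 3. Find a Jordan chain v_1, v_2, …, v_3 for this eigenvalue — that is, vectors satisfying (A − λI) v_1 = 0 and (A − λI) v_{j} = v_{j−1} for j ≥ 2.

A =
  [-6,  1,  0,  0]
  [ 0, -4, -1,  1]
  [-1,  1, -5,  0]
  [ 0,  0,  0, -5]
A Jordan chain for λ = -5 of length 3:
v_1 = (1, 1, 1, 0)ᵀ
v_2 = (-1, 0, -1, 0)ᵀ
v_3 = (1, 0, 0, 0)ᵀ

Let N = A − (-5)·I. We want v_3 with N^3 v_3 = 0 but N^2 v_3 ≠ 0; then v_{j-1} := N · v_j for j = 3, …, 2.

Pick v_3 = (1, 0, 0, 0)ᵀ.
Then v_2 = N · v_3 = (-1, 0, -1, 0)ᵀ.
Then v_1 = N · v_2 = (1, 1, 1, 0)ᵀ.

Sanity check: (A − (-5)·I) v_1 = (0, 0, 0, 0)ᵀ = 0. ✓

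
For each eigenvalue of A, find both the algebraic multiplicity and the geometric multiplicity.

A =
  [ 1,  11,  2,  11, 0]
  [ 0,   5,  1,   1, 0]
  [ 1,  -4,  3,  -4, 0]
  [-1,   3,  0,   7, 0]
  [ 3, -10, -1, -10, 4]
λ = 4: alg = 5, geom = 3

Step 1 — factor the characteristic polynomial to read off the algebraic multiplicities:
  χ_A(x) = (x - 4)^5

Step 2 — compute geometric multiplicities via the rank-nullity identity g(λ) = n − rank(A − λI):
  rank(A − (4)·I) = 2, so dim ker(A − (4)·I) = n − 2 = 3

Summary:
  λ = 4: algebraic multiplicity = 5, geometric multiplicity = 3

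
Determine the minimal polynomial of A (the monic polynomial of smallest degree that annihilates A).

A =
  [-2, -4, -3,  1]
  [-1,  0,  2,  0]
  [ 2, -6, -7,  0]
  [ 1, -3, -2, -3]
x^3 + 9*x^2 + 27*x + 27

The characteristic polynomial is χ_A(x) = (x + 3)^4, so the eigenvalues are known. The minimal polynomial is
  m_A(x) = Π_λ (x − λ)^{k_λ}
where k_λ is the size of the *largest* Jordan block for λ (equivalently, the smallest k with (A − λI)^k v = 0 for every generalised eigenvector v of λ).

  λ = -3: largest Jordan block has size 3, contributing (x + 3)^3

So m_A(x) = (x + 3)^3 = x^3 + 9*x^2 + 27*x + 27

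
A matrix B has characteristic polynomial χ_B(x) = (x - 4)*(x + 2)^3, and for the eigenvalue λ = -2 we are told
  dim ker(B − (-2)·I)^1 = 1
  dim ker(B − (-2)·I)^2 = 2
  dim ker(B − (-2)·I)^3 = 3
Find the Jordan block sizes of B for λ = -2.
Block sizes for λ = -2: [3]

From the dimensions of kernels of powers, the number of Jordan blocks of size at least j is d_j − d_{j−1} where d_j = dim ker(N^j) (with d_0 = 0). Computing the differences gives [1, 1, 1].
The number of blocks of size exactly k is (#blocks of size ≥ k) − (#blocks of size ≥ k + 1), so the partition is: 1 block(s) of size 3.
In nonincreasing order the block sizes are [3].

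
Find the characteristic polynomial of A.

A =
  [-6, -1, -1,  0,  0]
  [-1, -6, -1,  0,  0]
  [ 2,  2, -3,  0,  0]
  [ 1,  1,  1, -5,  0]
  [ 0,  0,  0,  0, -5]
x^5 + 25*x^4 + 250*x^3 + 1250*x^2 + 3125*x + 3125

Expanding det(x·I − A) (e.g. by cofactor expansion or by noting that A is similar to its Jordan form J, which has the same characteristic polynomial as A) gives
  χ_A(x) = x^5 + 25*x^4 + 250*x^3 + 1250*x^2 + 3125*x + 3125
which factors as (x + 5)^5. The eigenvalues (with algebraic multiplicities) are λ = -5 with multiplicity 5.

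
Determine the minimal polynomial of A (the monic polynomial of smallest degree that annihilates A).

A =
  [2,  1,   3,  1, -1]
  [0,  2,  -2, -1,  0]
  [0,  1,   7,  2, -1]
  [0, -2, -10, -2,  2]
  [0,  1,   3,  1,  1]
x^2 - 4*x + 4

The characteristic polynomial is χ_A(x) = (x - 2)^5, so the eigenvalues are known. The minimal polynomial is
  m_A(x) = Π_λ (x − λ)^{k_λ}
where k_λ is the size of the *largest* Jordan block for λ (equivalently, the smallest k with (A − λI)^k v = 0 for every generalised eigenvector v of λ).

  λ = 2: largest Jordan block has size 2, contributing (x − 2)^2

So m_A(x) = (x - 2)^2 = x^2 - 4*x + 4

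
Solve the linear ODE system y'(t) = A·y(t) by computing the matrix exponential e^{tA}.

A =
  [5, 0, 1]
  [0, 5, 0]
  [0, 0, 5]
e^{tA} =
  [exp(5*t), 0, t*exp(5*t)]
  [0, exp(5*t), 0]
  [0, 0, exp(5*t)]

Strategy: write A = P · J · P⁻¹ where J is a Jordan canonical form, so e^{tA} = P · e^{tJ} · P⁻¹, and e^{tJ} can be computed block-by-block.

A has Jordan form
J =
  [5, 1, 0]
  [0, 5, 0]
  [0, 0, 5]
(up to reordering of blocks).

Per-block formulas:
  For a 2×2 Jordan block J_2(5): exp(t · J_2(5)) = e^(5t)·(I + t·N), where N is the 2×2 nilpotent shift.
  For a 1×1 block at λ = 5: exp(t · [5]) = [e^(5t)].

After assembling e^{tJ} and conjugating by P, we get:

e^{tA} =
  [exp(5*t), 0, t*exp(5*t)]
  [0, exp(5*t), 0]
  [0, 0, exp(5*t)]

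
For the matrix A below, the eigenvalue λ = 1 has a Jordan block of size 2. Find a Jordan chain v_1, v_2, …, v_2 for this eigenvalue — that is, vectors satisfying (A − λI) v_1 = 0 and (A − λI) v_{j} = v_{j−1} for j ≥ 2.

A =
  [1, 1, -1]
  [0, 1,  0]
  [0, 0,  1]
A Jordan chain for λ = 1 of length 2:
v_1 = (1, 0, 0)ᵀ
v_2 = (0, 1, 0)ᵀ

Let N = A − (1)·I. We want v_2 with N^2 v_2 = 0 but N^1 v_2 ≠ 0; then v_{j-1} := N · v_j for j = 2, …, 2.

Pick v_2 = (0, 1, 0)ᵀ.
Then v_1 = N · v_2 = (1, 0, 0)ᵀ.

Sanity check: (A − (1)·I) v_1 = (0, 0, 0)ᵀ = 0. ✓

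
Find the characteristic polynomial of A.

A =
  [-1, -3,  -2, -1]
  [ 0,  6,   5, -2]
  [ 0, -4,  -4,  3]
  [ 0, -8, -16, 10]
x^4 - 11*x^3 + 36*x^2 - 16*x - 64

Expanding det(x·I − A) (e.g. by cofactor expansion or by noting that A is similar to its Jordan form J, which has the same characteristic polynomial as A) gives
  χ_A(x) = x^4 - 11*x^3 + 36*x^2 - 16*x - 64
which factors as (x - 4)^3*(x + 1). The eigenvalues (with algebraic multiplicities) are λ = -1 with multiplicity 1, λ = 4 with multiplicity 3.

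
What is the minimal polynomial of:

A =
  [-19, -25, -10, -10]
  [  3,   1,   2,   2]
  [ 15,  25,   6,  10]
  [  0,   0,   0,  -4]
x^2 + 8*x + 16

The characteristic polynomial is χ_A(x) = (x + 4)^4, so the eigenvalues are known. The minimal polynomial is
  m_A(x) = Π_λ (x − λ)^{k_λ}
where k_λ is the size of the *largest* Jordan block for λ (equivalently, the smallest k with (A − λI)^k v = 0 for every generalised eigenvector v of λ).

  λ = -4: largest Jordan block has size 2, contributing (x + 4)^2

So m_A(x) = (x + 4)^2 = x^2 + 8*x + 16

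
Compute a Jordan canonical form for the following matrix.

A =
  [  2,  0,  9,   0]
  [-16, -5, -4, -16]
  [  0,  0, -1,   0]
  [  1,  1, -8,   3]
J_2(-1) ⊕ J_1(-1) ⊕ J_1(2)

The characteristic polynomial is
  det(x·I − A) = x^4 + x^3 - 3*x^2 - 5*x - 2 = (x - 2)*(x + 1)^3

Eigenvalues and multiplicities (the geometric multiplicity of λ is n − rank(A − λI), which equals the number of Jordan blocks for λ):
  λ = -1: algebraic multiplicity = 3, geometric multiplicity = 2
  λ = 2: algebraic multiplicity = 1, geometric multiplicity = 1

Determining the block sizes for each eigenvalue:
  λ = -1: 2 blocks summing to 3 forces exactly one block of size 2 and the rest size 1 → block sizes [2, 1]
  λ = 2: one block (gm = 1), so the single block has size am = 1 → block sizes [1]

Assembling the blocks gives a Jordan form
J =
  [-1,  1,  0, 0]
  [ 0, -1,  0, 0]
  [ 0,  0, -1, 0]
  [ 0,  0,  0, 2]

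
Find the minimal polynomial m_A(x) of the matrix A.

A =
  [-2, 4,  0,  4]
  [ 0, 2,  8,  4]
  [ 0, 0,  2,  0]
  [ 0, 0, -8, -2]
x^2 - 4

The characteristic polynomial is χ_A(x) = (x - 2)^2*(x + 2)^2, so the eigenvalues are known. The minimal polynomial is
  m_A(x) = Π_λ (x − λ)^{k_λ}
where k_λ is the size of the *largest* Jordan block for λ (equivalently, the smallest k with (A − λI)^k v = 0 for every generalised eigenvector v of λ).

  λ = -2: largest Jordan block has size 1, contributing (x + 2)
  λ = 2: largest Jordan block has size 1, contributing (x − 2)

So m_A(x) = (x - 2)*(x + 2) = x^2 - 4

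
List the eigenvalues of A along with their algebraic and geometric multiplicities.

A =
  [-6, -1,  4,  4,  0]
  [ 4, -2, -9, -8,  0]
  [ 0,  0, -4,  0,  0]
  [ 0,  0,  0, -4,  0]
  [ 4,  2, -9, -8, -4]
λ = -4: alg = 5, geom = 3

Step 1 — factor the characteristic polynomial to read off the algebraic multiplicities:
  χ_A(x) = (x + 4)^5

Step 2 — compute geometric multiplicities via the rank-nullity identity g(λ) = n − rank(A − λI):
  rank(A − (-4)·I) = 2, so dim ker(A − (-4)·I) = n − 2 = 3

Summary:
  λ = -4: algebraic multiplicity = 5, geometric multiplicity = 3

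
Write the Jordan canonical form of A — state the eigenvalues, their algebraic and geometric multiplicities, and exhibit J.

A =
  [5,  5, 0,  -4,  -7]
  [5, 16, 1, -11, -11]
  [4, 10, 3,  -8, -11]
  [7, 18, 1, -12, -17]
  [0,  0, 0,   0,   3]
J_3(3) ⊕ J_2(3)

The characteristic polynomial is
  det(x·I − A) = x^5 - 15*x^4 + 90*x^3 - 270*x^2 + 405*x - 243 = (x - 3)^5

Eigenvalues and multiplicities (the geometric multiplicity of λ is n − rank(A − λI), which equals the number of Jordan blocks for λ):
  λ = 3: algebraic multiplicity = 5, geometric multiplicity = 2

Determining the block sizes for each eigenvalue:
  λ = 3: with am = 5 and gm = 2, the partition is not yet determined (e.g. several partitions of 5 into 2 parts exist). Let N = A − (3)·I. Computing rank(N^1) = 3, rank(N^2) = 1, rank(N^3) = 0; the number of blocks of size ≥ j is rank(N^{j−1}) − rank(N^j), giving [2, 2, 1]. So we have 1 block(s) of size 3, 1 block(s) of size 2 → block sizes [3, 2]

Assembling the blocks gives a Jordan form
J =
  [3, 1, 0, 0, 0]
  [0, 3, 1, 0, 0]
  [0, 0, 3, 0, 0]
  [0, 0, 0, 3, 1]
  [0, 0, 0, 0, 3]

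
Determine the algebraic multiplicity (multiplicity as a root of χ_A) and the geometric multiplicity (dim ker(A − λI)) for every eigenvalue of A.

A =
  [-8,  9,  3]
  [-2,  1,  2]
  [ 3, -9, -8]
λ = -5: alg = 3, geom = 2

Step 1 — factor the characteristic polynomial to read off the algebraic multiplicities:
  χ_A(x) = (x + 5)^3

Step 2 — compute geometric multiplicities via the rank-nullity identity g(λ) = n − rank(A − λI):
  rank(A − (-5)·I) = 1, so dim ker(A − (-5)·I) = n − 1 = 2

Summary:
  λ = -5: algebraic multiplicity = 3, geometric multiplicity = 2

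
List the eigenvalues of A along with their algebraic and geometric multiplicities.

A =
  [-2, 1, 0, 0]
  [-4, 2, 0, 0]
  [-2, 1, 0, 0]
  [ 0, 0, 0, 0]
λ = 0: alg = 4, geom = 3

Step 1 — factor the characteristic polynomial to read off the algebraic multiplicities:
  χ_A(x) = x^4

Step 2 — compute geometric multiplicities via the rank-nullity identity g(λ) = n − rank(A − λI):
  rank(A − (0)·I) = 1, so dim ker(A − (0)·I) = n − 1 = 3

Summary:
  λ = 0: algebraic multiplicity = 4, geometric multiplicity = 3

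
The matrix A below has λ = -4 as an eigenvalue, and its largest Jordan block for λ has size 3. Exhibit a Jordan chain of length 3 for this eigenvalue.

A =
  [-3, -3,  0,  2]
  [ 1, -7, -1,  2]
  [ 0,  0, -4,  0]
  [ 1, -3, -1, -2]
A Jordan chain for λ = -4 of length 3:
v_1 = (1, 1, 0, 1)ᵀ
v_2 = (0, -1, 0, -1)ᵀ
v_3 = (0, 0, 1, 0)ᵀ

Let N = A − (-4)·I. We want v_3 with N^3 v_3 = 0 but N^2 v_3 ≠ 0; then v_{j-1} := N · v_j for j = 3, …, 2.

Pick v_3 = (0, 0, 1, 0)ᵀ.
Then v_2 = N · v_3 = (0, -1, 0, -1)ᵀ.
Then v_1 = N · v_2 = (1, 1, 0, 1)ᵀ.

Sanity check: (A − (-4)·I) v_1 = (0, 0, 0, 0)ᵀ = 0. ✓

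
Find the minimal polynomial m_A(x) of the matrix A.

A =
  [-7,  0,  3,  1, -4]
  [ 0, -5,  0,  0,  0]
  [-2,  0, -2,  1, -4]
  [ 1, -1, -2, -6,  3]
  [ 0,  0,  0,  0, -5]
x^3 + 15*x^2 + 75*x + 125

The characteristic polynomial is χ_A(x) = (x + 5)^5, so the eigenvalues are known. The minimal polynomial is
  m_A(x) = Π_λ (x − λ)^{k_λ}
where k_λ is the size of the *largest* Jordan block for λ (equivalently, the smallest k with (A − λI)^k v = 0 for every generalised eigenvector v of λ).

  λ = -5: largest Jordan block has size 3, contributing (x + 5)^3

So m_A(x) = (x + 5)^3 = x^3 + 15*x^2 + 75*x + 125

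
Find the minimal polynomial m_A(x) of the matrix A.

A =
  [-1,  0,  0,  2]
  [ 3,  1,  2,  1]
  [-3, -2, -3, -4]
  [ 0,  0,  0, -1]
x^2 + 2*x + 1

The characteristic polynomial is χ_A(x) = (x + 1)^4, so the eigenvalues are known. The minimal polynomial is
  m_A(x) = Π_λ (x − λ)^{k_λ}
where k_λ is the size of the *largest* Jordan block for λ (equivalently, the smallest k with (A − λI)^k v = 0 for every generalised eigenvector v of λ).

  λ = -1: largest Jordan block has size 2, contributing (x + 1)^2

So m_A(x) = (x + 1)^2 = x^2 + 2*x + 1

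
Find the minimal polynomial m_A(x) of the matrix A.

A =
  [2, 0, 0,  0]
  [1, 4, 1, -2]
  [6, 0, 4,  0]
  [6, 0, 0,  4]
x^3 - 10*x^2 + 32*x - 32

The characteristic polynomial is χ_A(x) = (x - 4)^3*(x - 2), so the eigenvalues are known. The minimal polynomial is
  m_A(x) = Π_λ (x − λ)^{k_λ}
where k_λ is the size of the *largest* Jordan block for λ (equivalently, the smallest k with (A − λI)^k v = 0 for every generalised eigenvector v of λ).

  λ = 2: largest Jordan block has size 1, contributing (x − 2)
  λ = 4: largest Jordan block has size 2, contributing (x − 4)^2

So m_A(x) = (x - 4)^2*(x - 2) = x^3 - 10*x^2 + 32*x - 32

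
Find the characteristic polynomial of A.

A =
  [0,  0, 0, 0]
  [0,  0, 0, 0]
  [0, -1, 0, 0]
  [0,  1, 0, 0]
x^4

Expanding det(x·I − A) (e.g. by cofactor expansion or by noting that A is similar to its Jordan form J, which has the same characteristic polynomial as A) gives
  χ_A(x) = x^4
which factors as x^4. The eigenvalues (with algebraic multiplicities) are λ = 0 with multiplicity 4.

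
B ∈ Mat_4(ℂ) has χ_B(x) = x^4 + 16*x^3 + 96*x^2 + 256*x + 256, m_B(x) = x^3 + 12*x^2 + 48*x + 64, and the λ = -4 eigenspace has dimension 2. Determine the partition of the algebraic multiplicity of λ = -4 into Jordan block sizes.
Block sizes for λ = -4: [3, 1]

Step 1 — from the characteristic polynomial, algebraic multiplicity of λ = -4 is 4. From dim ker(B − (-4)·I) = 2, there are exactly 2 Jordan blocks for λ = -4.
Step 2 — from the minimal polynomial, the factor (x + 4)^3 tells us the largest block for λ = -4 has size 3.
Step 3 — with total size 4, 2 blocks, and largest block 3, the block sizes (in nonincreasing order) are [3, 1].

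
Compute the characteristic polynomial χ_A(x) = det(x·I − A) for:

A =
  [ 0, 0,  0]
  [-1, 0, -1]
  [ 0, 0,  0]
x^3

Expanding det(x·I − A) (e.g. by cofactor expansion or by noting that A is similar to its Jordan form J, which has the same characteristic polynomial as A) gives
  χ_A(x) = x^3
which factors as x^3. The eigenvalues (with algebraic multiplicities) are λ = 0 with multiplicity 3.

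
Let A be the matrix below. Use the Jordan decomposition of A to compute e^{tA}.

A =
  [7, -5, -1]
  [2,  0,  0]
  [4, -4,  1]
e^{tA} =
  [6*t*exp(3*t) - exp(3*t) + 2*exp(2*t), -6*t*exp(3*t) + exp(3*t) - exp(2*t), -3*t*exp(3*t) + 2*exp(3*t) - 2*exp(2*t)]
  [4*t*exp(3*t) - 2*exp(3*t) + 2*exp(2*t), -4*t*exp(3*t) + 2*exp(3*t) - exp(2*t), -2*t*exp(3*t) + 2*exp(3*t) - 2*exp(2*t)]
  [4*t*exp(3*t), -4*t*exp(3*t), -2*t*exp(3*t) + exp(3*t)]

Strategy: write A = P · J · P⁻¹ where J is a Jordan canonical form, so e^{tA} = P · e^{tJ} · P⁻¹, and e^{tJ} can be computed block-by-block.

A has Jordan form
J =
  [2, 0, 0]
  [0, 3, 1]
  [0, 0, 3]
(up to reordering of blocks).

Per-block formulas:
  For a 1×1 block at λ = 2: exp(t · [2]) = [e^(2t)].
  For a 2×2 Jordan block J_2(3): exp(t · J_2(3)) = e^(3t)·(I + t·N), where N is the 2×2 nilpotent shift.

After assembling e^{tJ} and conjugating by P, we get:

e^{tA} =
  [6*t*exp(3*t) - exp(3*t) + 2*exp(2*t), -6*t*exp(3*t) + exp(3*t) - exp(2*t), -3*t*exp(3*t) + 2*exp(3*t) - 2*exp(2*t)]
  [4*t*exp(3*t) - 2*exp(3*t) + 2*exp(2*t), -4*t*exp(3*t) + 2*exp(3*t) - exp(2*t), -2*t*exp(3*t) + 2*exp(3*t) - 2*exp(2*t)]
  [4*t*exp(3*t), -4*t*exp(3*t), -2*t*exp(3*t) + exp(3*t)]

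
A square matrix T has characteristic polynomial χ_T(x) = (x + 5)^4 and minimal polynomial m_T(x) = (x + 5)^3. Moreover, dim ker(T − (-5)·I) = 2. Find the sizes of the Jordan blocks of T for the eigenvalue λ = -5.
Block sizes for λ = -5: [3, 1]

Step 1 — from the characteristic polynomial, algebraic multiplicity of λ = -5 is 4. From dim ker(T − (-5)·I) = 2, there are exactly 2 Jordan blocks for λ = -5.
Step 2 — from the minimal polynomial, the factor (x + 5)^3 tells us the largest block for λ = -5 has size 3.
Step 3 — with total size 4, 2 blocks, and largest block 3, the block sizes (in nonincreasing order) are [3, 1].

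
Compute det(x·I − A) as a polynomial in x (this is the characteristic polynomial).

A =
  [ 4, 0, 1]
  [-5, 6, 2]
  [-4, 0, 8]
x^3 - 18*x^2 + 108*x - 216

Expanding det(x·I − A) (e.g. by cofactor expansion or by noting that A is similar to its Jordan form J, which has the same characteristic polynomial as A) gives
  χ_A(x) = x^3 - 18*x^2 + 108*x - 216
which factors as (x - 6)^3. The eigenvalues (with algebraic multiplicities) are λ = 6 with multiplicity 3.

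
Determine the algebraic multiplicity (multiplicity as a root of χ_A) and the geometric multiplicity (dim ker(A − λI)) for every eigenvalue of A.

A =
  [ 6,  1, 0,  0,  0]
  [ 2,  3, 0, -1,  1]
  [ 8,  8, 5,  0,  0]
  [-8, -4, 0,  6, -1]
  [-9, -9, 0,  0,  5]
λ = 5: alg = 5, geom = 3

Step 1 — factor the characteristic polynomial to read off the algebraic multiplicities:
  χ_A(x) = (x - 5)^5

Step 2 — compute geometric multiplicities via the rank-nullity identity g(λ) = n − rank(A − λI):
  rank(A − (5)·I) = 2, so dim ker(A − (5)·I) = n − 2 = 3

Summary:
  λ = 5: algebraic multiplicity = 5, geometric multiplicity = 3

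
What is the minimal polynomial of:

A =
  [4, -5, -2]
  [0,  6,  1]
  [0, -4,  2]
x^3 - 12*x^2 + 48*x - 64

The characteristic polynomial is χ_A(x) = (x - 4)^3, so the eigenvalues are known. The minimal polynomial is
  m_A(x) = Π_λ (x − λ)^{k_λ}
where k_λ is the size of the *largest* Jordan block for λ (equivalently, the smallest k with (A − λI)^k v = 0 for every generalised eigenvector v of λ).

  λ = 4: largest Jordan block has size 3, contributing (x − 4)^3

So m_A(x) = (x - 4)^3 = x^3 - 12*x^2 + 48*x - 64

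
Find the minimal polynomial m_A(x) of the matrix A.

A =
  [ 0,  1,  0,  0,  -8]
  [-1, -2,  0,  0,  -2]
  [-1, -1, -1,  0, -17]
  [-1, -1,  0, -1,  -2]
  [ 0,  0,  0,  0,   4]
x^3 - 2*x^2 - 7*x - 4

The characteristic polynomial is χ_A(x) = (x - 4)*(x + 1)^4, so the eigenvalues are known. The minimal polynomial is
  m_A(x) = Π_λ (x − λ)^{k_λ}
where k_λ is the size of the *largest* Jordan block for λ (equivalently, the smallest k with (A − λI)^k v = 0 for every generalised eigenvector v of λ).

  λ = -1: largest Jordan block has size 2, contributing (x + 1)^2
  λ = 4: largest Jordan block has size 1, contributing (x − 4)

So m_A(x) = (x - 4)*(x + 1)^2 = x^3 - 2*x^2 - 7*x - 4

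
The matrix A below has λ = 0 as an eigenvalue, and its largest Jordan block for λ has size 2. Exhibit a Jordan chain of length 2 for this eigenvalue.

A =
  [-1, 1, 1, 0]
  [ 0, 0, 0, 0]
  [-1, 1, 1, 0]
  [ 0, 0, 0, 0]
A Jordan chain for λ = 0 of length 2:
v_1 = (-1, 0, -1, 0)ᵀ
v_2 = (1, 0, 0, 0)ᵀ

Let N = A − (0)·I. We want v_2 with N^2 v_2 = 0 but N^1 v_2 ≠ 0; then v_{j-1} := N · v_j for j = 2, …, 2.

Pick v_2 = (1, 0, 0, 0)ᵀ.
Then v_1 = N · v_2 = (-1, 0, -1, 0)ᵀ.

Sanity check: (A − (0)·I) v_1 = (0, 0, 0, 0)ᵀ = 0. ✓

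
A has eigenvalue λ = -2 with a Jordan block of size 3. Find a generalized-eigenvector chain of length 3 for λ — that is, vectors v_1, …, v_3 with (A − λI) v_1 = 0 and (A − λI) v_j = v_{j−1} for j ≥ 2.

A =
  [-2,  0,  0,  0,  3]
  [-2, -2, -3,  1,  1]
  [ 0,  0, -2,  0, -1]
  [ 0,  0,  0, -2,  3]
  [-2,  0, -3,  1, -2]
A Jordan chain for λ = -2 of length 3:
v_1 = (-6, -2, 2, -6, 0)ᵀ
v_2 = (0, -2, 0, 0, -2)ᵀ
v_3 = (1, 0, 0, 0, 0)ᵀ

Let N = A − (-2)·I. We want v_3 with N^3 v_3 = 0 but N^2 v_3 ≠ 0; then v_{j-1} := N · v_j for j = 3, …, 2.

Pick v_3 = (1, 0, 0, 0, 0)ᵀ.
Then v_2 = N · v_3 = (0, -2, 0, 0, -2)ᵀ.
Then v_1 = N · v_2 = (-6, -2, 2, -6, 0)ᵀ.

Sanity check: (A − (-2)·I) v_1 = (0, 0, 0, 0, 0)ᵀ = 0. ✓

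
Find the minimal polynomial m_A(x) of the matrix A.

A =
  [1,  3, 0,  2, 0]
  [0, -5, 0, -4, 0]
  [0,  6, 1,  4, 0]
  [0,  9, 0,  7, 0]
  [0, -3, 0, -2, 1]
x^2 - 2*x + 1

The characteristic polynomial is χ_A(x) = (x - 1)^5, so the eigenvalues are known. The minimal polynomial is
  m_A(x) = Π_λ (x − λ)^{k_λ}
where k_λ is the size of the *largest* Jordan block for λ (equivalently, the smallest k with (A − λI)^k v = 0 for every generalised eigenvector v of λ).

  λ = 1: largest Jordan block has size 2, contributing (x − 1)^2

So m_A(x) = (x - 1)^2 = x^2 - 2*x + 1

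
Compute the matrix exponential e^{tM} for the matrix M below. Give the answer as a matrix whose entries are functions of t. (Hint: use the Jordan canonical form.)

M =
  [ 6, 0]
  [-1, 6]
e^{tM} =
  [exp(6*t), 0]
  [-t*exp(6*t), exp(6*t)]

Strategy: write M = P · J · P⁻¹ where J is a Jordan canonical form, so e^{tM} = P · e^{tJ} · P⁻¹, and e^{tJ} can be computed block-by-block.

M has Jordan form
J =
  [6, 1]
  [0, 6]
(up to reordering of blocks).

Per-block formulas:
  For a 2×2 Jordan block J_2(6): exp(t · J_2(6)) = e^(6t)·(I + t·N), where N is the 2×2 nilpotent shift.

After assembling e^{tJ} and conjugating by P, we get:

e^{tM} =
  [exp(6*t), 0]
  [-t*exp(6*t), exp(6*t)]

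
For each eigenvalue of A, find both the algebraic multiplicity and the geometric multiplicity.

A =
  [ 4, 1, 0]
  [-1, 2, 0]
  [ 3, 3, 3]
λ = 3: alg = 3, geom = 2

Step 1 — factor the characteristic polynomial to read off the algebraic multiplicities:
  χ_A(x) = (x - 3)^3

Step 2 — compute geometric multiplicities via the rank-nullity identity g(λ) = n − rank(A − λI):
  rank(A − (3)·I) = 1, so dim ker(A − (3)·I) = n − 1 = 2

Summary:
  λ = 3: algebraic multiplicity = 3, geometric multiplicity = 2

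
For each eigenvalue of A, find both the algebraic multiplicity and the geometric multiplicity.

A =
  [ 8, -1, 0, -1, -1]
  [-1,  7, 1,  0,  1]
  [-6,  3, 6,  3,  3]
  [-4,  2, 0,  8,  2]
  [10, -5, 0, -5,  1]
λ = 6: alg = 5, geom = 3

Step 1 — factor the characteristic polynomial to read off the algebraic multiplicities:
  χ_A(x) = (x - 6)^5

Step 2 — compute geometric multiplicities via the rank-nullity identity g(λ) = n − rank(A − λI):
  rank(A − (6)·I) = 2, so dim ker(A − (6)·I) = n − 2 = 3

Summary:
  λ = 6: algebraic multiplicity = 5, geometric multiplicity = 3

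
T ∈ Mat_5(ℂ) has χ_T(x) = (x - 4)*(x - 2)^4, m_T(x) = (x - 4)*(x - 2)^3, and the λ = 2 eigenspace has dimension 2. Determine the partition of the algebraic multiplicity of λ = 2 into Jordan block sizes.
Block sizes for λ = 2: [3, 1]

Step 1 — from the characteristic polynomial, algebraic multiplicity of λ = 2 is 4. From dim ker(T − (2)·I) = 2, there are exactly 2 Jordan blocks for λ = 2.
Step 2 — from the minimal polynomial, the factor (x − 2)^3 tells us the largest block for λ = 2 has size 3.
Step 3 — with total size 4, 2 blocks, and largest block 3, the block sizes (in nonincreasing order) are [3, 1].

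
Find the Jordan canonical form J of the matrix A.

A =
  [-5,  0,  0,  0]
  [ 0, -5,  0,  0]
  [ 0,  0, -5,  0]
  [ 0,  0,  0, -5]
J_1(-5) ⊕ J_1(-5) ⊕ J_1(-5) ⊕ J_1(-5)

The characteristic polynomial is
  det(x·I − A) = x^4 + 20*x^3 + 150*x^2 + 500*x + 625 = (x + 5)^4

Eigenvalues and multiplicities (the geometric multiplicity of λ is n − rank(A − λI), which equals the number of Jordan blocks for λ):
  λ = -5: algebraic multiplicity = 4, geometric multiplicity = 4

Determining the block sizes for each eigenvalue:
  λ = -5: gm = am = 4, so every block has size 1 → block sizes [1, 1, 1, 1]

Assembling the blocks gives a Jordan form
J =
  [-5,  0,  0,  0]
  [ 0, -5,  0,  0]
  [ 0,  0, -5,  0]
  [ 0,  0,  0, -5]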